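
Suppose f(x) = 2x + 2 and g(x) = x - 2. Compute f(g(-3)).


g(-3) = -5
f(-5) = -8

-8


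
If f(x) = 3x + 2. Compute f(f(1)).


f(1) = 5
f(5) = 17

17


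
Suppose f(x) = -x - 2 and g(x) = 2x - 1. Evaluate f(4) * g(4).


-42


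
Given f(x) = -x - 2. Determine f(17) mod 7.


2


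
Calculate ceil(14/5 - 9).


14/5 = 2.8
2.8 - 9 = -6.2
ceil(-6.2) = -6

-6


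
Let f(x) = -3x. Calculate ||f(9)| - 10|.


f(9) = -27
|-27| = 27
|27 - 10| = 17

17


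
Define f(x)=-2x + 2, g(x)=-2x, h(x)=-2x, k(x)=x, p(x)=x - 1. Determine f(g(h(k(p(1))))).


p(1) = 0
k(0) = 0
h(0) = 0
g(0) = 0
f(0) = 2

2


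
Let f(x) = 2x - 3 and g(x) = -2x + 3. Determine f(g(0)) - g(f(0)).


f(g(0)) = 3
g(f(0)) = 9
Difference = -6

-6


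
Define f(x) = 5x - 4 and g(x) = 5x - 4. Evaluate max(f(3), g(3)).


f(3) = 11
g(3) = 11
max = 11

11


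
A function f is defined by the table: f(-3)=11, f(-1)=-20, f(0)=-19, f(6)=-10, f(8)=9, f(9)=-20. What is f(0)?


Reading from the table at x = 0

-19


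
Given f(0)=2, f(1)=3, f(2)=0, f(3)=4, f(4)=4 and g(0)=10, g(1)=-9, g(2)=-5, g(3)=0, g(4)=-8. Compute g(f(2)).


f(2) = 0
g(0) = 10

10


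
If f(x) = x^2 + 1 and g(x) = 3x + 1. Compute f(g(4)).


g(4) = 13
f(13) = 1*(13)^2 + 1 = 170

170


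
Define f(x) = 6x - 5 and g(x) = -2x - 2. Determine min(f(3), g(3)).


f(3) = 13
g(3) = -8
min = -8

-8


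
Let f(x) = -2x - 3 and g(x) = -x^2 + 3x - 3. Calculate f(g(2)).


-1


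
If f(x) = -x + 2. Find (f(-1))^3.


f(-1) = 3
(3)^3 = 27

27


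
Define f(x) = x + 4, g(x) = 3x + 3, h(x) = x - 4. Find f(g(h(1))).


h(1) = -3
g(-3) = -6
f(-6) = -2

-2


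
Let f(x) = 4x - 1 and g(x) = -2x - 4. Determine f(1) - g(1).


f(1) = 3
g(1) = -6
Difference = 9

9


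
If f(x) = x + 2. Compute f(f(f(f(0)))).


f(0) = 2
f(2) = 4
f(4) = 6
f(6) = 8

8


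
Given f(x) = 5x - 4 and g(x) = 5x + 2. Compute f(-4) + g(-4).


f(-4) = -24
g(-4) = -18
Sum = -42

-42


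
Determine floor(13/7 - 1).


13/7 = 1.8571
1.8571 - 1 = 0.8571
floor(0.8571) = 0

0


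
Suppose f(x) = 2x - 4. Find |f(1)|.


f(1) = -2
|-2| = 2

2


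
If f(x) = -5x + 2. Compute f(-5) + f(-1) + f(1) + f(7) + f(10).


f(-5) = 27
f(-1) = 7
f(1) = -3
f(7) = -33
f(10) = -48
Sum = -50

-50


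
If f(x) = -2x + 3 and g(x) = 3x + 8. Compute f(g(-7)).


g(-7) = -13
f(-13) = 29

29


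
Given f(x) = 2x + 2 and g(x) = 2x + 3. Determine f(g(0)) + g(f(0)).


f(g(0)) = 8
g(f(0)) = 7
Sum = 15

15


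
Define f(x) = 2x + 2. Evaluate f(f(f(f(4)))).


f(4) = 10
f(10) = 22
f(22) = 46
f(46) = 94

94


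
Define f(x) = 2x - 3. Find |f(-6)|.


f(-6) = -15
|-15| = 15

15


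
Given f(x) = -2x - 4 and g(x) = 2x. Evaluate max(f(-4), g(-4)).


f(-4) = 4
g(-4) = -8
max = 4

4


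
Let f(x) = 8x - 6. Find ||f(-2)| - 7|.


15


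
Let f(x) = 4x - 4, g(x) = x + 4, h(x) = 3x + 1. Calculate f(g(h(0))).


16


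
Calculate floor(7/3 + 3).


7/3 = 2.3333
2.3333 + 3 = 5.3333
floor(5.3333) = 5

5


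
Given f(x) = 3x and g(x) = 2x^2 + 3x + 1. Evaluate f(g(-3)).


30


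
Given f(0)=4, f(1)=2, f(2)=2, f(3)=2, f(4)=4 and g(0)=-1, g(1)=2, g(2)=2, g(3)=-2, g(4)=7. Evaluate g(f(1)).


f(1) = 2
g(2) = 2

2


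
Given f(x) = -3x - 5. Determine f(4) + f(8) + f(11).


f(4) = -17
f(8) = -29
f(11) = -38
Sum = -84

-84


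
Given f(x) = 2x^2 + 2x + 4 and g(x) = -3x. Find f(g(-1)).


g(-1) = 3
f(3) = 2*(3)^2 + 2*(3) + 4 = 28

28


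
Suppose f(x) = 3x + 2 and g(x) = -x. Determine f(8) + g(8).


f(8) = 26
g(8) = -8
Sum = 18

18


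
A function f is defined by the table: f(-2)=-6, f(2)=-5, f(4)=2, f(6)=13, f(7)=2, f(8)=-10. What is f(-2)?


Reading from the table at x = -2

-6


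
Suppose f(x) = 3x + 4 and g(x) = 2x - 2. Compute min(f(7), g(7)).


f(7) = 25
g(7) = 12
min = 12

12


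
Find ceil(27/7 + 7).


27/7 = 3.8571
3.8571 + 7 = 10.8571
ceil(10.8571) = 11

11


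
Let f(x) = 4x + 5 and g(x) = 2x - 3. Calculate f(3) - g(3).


f(3) = 17
g(3) = 3
Difference = 14

14


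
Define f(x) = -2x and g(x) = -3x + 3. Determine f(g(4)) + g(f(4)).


f(g(4)) = 18
g(f(4)) = 27
Sum = 45

45


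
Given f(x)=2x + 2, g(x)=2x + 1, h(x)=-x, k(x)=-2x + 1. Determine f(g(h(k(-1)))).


k(-1) = 3
h(3) = -3
g(-3) = -5
f(-5) = -8

-8


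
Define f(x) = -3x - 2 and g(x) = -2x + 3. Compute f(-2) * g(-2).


28


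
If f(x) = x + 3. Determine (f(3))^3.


f(3) = 6
(6)^3 = 216

216


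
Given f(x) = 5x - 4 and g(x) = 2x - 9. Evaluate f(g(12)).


g(12) = 15
f(15) = 71

71


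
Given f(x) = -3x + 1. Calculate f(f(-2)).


f(-2) = 7
f(7) = -20

-20


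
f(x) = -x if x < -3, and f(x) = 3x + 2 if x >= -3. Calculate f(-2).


-4


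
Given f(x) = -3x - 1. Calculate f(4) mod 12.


f(4) = -13
-13 mod 12 = 11

11


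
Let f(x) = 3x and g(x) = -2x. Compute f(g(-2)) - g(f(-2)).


f(g(-2)) = 12
g(f(-2)) = 12
Difference = 0

0


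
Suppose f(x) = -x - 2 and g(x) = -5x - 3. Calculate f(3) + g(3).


f(3) = -5
g(3) = -18
Sum = -23

-23


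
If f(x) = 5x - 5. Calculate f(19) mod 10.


f(19) = 90
90 mod 10 = 0

0


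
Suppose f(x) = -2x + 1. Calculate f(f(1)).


f(1) = -1
f(-1) = 3

3


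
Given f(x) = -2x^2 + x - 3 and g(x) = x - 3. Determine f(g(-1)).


-39


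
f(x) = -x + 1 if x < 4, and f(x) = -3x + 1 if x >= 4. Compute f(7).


7 satisfies x >= 4
f(7) = -20

-20


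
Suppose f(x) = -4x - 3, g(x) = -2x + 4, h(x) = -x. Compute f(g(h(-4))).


h(-4) = 4
g(4) = -4
f(-4) = 13

13


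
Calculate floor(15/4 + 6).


15/4 = 3.75
3.75 + 6 = 9.75
floor(9.75) = 9

9


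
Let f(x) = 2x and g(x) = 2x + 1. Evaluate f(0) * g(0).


f(0) = 0
g(0) = 1
Product = 0

0


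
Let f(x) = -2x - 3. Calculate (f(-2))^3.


f(-2) = 1
(1)^3 = 1

1


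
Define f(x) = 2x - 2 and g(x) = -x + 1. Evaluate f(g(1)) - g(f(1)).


f(g(1)) = -2
g(f(1)) = 1
Difference = -3

-3


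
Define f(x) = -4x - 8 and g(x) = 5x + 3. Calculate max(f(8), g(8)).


f(8) = -40
g(8) = 43
max = 43

43


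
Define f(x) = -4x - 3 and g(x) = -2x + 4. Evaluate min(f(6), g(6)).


f(6) = -27
g(6) = -8
min = -27

-27


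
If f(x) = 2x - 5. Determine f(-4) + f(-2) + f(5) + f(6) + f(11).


f(-4) = -13
f(-2) = -9
f(5) = 5
f(6) = 7
f(11) = 17
Sum = 7

7


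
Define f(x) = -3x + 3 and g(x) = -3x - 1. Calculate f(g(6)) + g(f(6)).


f(g(6)) = 60
g(f(6)) = 44
Sum = 104

104


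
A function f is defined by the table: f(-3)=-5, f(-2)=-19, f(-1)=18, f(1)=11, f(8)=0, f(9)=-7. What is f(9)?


Reading from the table at x = 9

-7


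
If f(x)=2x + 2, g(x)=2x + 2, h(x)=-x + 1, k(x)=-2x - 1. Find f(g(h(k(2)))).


k(2) = -5
h(-5) = 6
g(6) = 14
f(14) = 30

30


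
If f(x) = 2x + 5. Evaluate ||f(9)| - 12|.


f(9) = 23
|23| = 23
|23 - 12| = 11

11


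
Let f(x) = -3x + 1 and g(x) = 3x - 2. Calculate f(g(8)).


g(8) = 22
f(22) = -65

-65


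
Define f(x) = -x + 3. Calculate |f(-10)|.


f(-10) = 13
|13| = 13

13


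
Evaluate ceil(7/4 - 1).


1


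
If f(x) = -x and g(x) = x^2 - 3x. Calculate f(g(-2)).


g(-2) = 10
f(10) = -10

-10


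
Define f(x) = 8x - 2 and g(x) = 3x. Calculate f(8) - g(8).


f(8) = 62
g(8) = 24
Difference = 38

38


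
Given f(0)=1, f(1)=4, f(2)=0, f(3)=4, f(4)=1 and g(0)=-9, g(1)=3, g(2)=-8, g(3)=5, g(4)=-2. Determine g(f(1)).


f(1) = 4
g(4) = -2

-2


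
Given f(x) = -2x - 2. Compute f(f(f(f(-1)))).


-6


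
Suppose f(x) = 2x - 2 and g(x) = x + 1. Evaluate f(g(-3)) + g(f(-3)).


f(g(-3)) = -6
g(f(-3)) = -7
Sum = -13

-13


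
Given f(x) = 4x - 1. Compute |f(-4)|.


17


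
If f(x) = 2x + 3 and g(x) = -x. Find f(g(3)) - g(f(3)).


f(g(3)) = -3
g(f(3)) = -9
Difference = 6

6


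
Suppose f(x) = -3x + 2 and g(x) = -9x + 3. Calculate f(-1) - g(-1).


f(-1) = 5
g(-1) = 12
Difference = -7

-7


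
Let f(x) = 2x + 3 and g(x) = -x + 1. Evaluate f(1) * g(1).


0


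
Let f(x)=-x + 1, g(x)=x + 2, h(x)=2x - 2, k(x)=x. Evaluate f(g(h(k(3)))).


k(3) = 3
h(3) = 4
g(4) = 6
f(6) = -5

-5


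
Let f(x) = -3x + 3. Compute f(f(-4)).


f(-4) = 15
f(15) = -42

-42


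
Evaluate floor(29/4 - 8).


29/4 = 7.25
7.25 - 8 = -0.75
floor(-0.75) = -1

-1


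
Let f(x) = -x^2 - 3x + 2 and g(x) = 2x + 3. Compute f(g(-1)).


g(-1) = 1
f(1) = (-1)*(1)^2 - 3*(1) + 2 = -2

-2


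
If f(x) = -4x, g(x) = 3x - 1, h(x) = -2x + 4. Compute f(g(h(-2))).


h(-2) = 8
g(8) = 23
f(23) = -92

-92


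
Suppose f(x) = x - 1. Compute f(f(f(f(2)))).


f(2) = 1
f(1) = 0
f(0) = -1
f(-1) = -2

-2


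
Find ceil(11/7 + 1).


11/7 = 1.5714
1.5714 + 1 = 2.5714
ceil(2.5714) = 3

3


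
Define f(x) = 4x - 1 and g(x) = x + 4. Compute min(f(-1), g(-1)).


f(-1) = -5
g(-1) = 3
min = -5

-5


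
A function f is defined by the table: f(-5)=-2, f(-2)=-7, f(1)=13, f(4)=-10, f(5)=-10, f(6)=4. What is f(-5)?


Reading from the table at x = -5

-2


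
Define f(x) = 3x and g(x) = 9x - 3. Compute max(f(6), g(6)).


51


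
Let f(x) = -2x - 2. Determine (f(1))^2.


f(1) = -4
(-4)^2 = 16

16


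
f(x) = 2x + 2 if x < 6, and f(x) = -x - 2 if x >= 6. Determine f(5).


5 satisfies x < 6
f(5) = 12

12


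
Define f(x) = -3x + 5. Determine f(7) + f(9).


-38


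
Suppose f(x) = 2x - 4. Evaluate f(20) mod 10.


f(20) = 36
36 mod 10 = 6

6


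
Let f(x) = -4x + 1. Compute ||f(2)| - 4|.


f(2) = -7
|-7| = 7
|7 - 4| = 3

3


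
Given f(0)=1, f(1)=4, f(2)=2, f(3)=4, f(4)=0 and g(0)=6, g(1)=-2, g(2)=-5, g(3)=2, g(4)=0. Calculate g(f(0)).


f(0) = 1
g(1) = -2

-2


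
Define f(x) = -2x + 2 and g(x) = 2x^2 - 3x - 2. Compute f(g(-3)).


-48


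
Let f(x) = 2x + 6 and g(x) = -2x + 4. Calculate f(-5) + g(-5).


f(-5) = -4
g(-5) = 14
Sum = 10

10


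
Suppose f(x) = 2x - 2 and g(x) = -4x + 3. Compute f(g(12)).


g(12) = -45
f(-45) = -92

-92


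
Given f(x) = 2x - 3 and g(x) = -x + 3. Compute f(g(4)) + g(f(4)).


f(g(4)) = -5
g(f(4)) = -2
Sum = -7

-7


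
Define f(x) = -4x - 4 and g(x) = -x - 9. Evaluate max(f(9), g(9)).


f(9) = -40
g(9) = -18
max = -18

-18


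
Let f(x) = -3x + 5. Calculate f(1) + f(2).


f(1) = 2
f(2) = -1
Sum = 1

1


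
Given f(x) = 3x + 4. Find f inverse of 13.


Solve 3x + 4 = 13
x = (13 - 4) / 3 = 3

3


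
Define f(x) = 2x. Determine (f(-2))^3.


f(-2) = -4
(-4)^3 = -64

-64


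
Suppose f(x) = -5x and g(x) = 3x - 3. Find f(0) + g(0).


f(0) = 0
g(0) = -3
Sum = -3

-3


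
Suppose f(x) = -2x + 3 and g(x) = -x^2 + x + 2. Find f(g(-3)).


g(-3) = -10
f(-10) = 23

23


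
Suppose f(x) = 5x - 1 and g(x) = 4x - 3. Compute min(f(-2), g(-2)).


-11


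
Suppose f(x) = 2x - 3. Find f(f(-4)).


f(-4) = -11
f(-11) = -25

-25


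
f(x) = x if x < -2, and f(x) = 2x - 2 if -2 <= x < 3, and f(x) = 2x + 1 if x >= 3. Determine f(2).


2 satisfies -2 <= x < 3
f(2) = 2

2


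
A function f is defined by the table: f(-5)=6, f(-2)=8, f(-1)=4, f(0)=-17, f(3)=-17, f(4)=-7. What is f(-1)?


Reading from the table at x = -1

4


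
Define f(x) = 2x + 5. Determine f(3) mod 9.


2


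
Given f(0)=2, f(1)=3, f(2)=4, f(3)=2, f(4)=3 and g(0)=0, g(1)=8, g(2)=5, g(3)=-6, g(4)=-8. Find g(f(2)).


f(2) = 4
g(4) = -8

-8


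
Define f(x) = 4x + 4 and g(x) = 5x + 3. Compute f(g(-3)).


g(-3) = -12
f(-12) = -44

-44


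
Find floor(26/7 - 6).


-3


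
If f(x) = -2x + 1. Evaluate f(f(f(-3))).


f(-3) = 7
f(7) = -13
f(-13) = 27

27


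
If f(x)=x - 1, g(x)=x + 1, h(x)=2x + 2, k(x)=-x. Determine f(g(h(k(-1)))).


k(-1) = 1
h(1) = 4
g(4) = 5
f(5) = 4

4


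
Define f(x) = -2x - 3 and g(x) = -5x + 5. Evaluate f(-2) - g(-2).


f(-2) = 1
g(-2) = 15
Difference = -14

-14


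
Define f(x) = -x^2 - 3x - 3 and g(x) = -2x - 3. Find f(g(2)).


-31


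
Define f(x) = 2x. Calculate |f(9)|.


f(9) = 18
|18| = 18

18


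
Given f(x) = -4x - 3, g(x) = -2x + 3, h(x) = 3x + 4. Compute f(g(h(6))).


h(6) = 22
g(22) = -41
f(-41) = 161

161


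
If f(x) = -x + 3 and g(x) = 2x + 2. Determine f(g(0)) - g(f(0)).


f(g(0)) = 1
g(f(0)) = 8
Difference = -7

-7


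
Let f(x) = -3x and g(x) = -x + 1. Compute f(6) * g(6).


f(6) = -18
g(6) = -5
Product = 90

90


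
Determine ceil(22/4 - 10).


-4


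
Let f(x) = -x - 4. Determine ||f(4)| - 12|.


4


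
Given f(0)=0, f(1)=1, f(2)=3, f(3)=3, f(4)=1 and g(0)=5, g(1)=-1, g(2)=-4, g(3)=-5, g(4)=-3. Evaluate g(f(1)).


f(1) = 1
g(1) = -1

-1


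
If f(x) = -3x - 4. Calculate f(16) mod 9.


f(16) = -52
-52 mod 9 = 2

2


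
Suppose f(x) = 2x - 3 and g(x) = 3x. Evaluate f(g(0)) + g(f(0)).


f(g(0)) = -3
g(f(0)) = -9
Sum = -12

-12


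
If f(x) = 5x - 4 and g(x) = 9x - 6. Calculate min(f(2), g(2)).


f(2) = 6
g(2) = 12
min = 6

6


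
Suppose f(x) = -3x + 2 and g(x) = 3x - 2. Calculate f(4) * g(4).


f(4) = -10
g(4) = 10
Product = -100

-100


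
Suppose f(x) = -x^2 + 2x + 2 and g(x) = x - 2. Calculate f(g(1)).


g(1) = -1
f(-1) = (-1)*(-1)^2 + 2*(-1) + 2 = -1

-1


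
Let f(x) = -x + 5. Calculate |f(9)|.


f(9) = -4
|-4| = 4

4


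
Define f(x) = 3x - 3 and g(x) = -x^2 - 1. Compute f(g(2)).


-18


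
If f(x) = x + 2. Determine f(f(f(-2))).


f(-2) = 0
f(0) = 2
f(2) = 4

4


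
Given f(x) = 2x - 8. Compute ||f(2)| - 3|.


f(2) = -4
|-4| = 4
|4 - 3| = 1

1


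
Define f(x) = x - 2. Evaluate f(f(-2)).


f(-2) = -4
f(-4) = -6

-6


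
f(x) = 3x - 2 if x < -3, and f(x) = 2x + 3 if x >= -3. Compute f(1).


1 satisfies x >= -3
f(1) = 5

5


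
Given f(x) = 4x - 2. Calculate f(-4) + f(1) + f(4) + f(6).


f(-4) = -18
f(1) = 2
f(4) = 14
f(6) = 22
Sum = 20

20


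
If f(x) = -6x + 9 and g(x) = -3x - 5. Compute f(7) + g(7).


f(7) = -33
g(7) = -26
Sum = -59

-59


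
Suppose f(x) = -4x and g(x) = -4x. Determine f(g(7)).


g(7) = -28
f(-28) = 112

112


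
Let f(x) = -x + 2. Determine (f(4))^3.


f(4) = -2
(-2)^3 = -8

-8


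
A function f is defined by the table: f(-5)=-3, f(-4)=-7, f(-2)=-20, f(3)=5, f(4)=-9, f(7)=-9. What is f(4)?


Reading from the table at x = 4

-9


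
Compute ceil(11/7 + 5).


7


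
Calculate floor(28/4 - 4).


28/4 = 7
7 - 4 = 3
floor(3) = 3

3


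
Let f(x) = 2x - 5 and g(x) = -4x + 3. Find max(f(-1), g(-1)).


f(-1) = -7
g(-1) = 7
max = 7

7


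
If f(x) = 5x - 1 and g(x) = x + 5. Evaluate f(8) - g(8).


f(8) = 39
g(8) = 13
Difference = 26

26


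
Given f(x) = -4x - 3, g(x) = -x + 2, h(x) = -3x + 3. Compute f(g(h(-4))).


h(-4) = 15
g(15) = -13
f(-13) = 49

49


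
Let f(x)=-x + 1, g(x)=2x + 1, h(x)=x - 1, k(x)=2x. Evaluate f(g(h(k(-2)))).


10


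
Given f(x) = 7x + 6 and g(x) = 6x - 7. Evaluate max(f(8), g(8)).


f(8) = 62
g(8) = 41
max = 62

62


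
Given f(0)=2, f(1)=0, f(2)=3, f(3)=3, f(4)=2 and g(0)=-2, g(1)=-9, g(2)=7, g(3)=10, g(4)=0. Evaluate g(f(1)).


-2


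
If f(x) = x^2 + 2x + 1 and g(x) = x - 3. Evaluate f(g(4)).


g(4) = 1
f(1) = 1*(1)^2 + 2*(1) + 1 = 4

4


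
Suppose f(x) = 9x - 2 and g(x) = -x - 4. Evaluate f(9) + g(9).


66


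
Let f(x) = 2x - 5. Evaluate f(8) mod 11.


0


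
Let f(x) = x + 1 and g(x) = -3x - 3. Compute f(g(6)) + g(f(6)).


f(g(6)) = -20
g(f(6)) = -24
Sum = -44

-44


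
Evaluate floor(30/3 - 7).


3


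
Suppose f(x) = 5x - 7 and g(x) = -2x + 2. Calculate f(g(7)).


g(7) = -12
f(-12) = -67

-67


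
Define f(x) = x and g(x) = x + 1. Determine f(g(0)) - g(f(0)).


0


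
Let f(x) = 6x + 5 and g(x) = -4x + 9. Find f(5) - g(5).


46


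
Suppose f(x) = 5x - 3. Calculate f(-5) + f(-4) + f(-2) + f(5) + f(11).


f(-5) = -28
f(-4) = -23
f(-2) = -13
f(5) = 22
f(11) = 52
Sum = 10

10


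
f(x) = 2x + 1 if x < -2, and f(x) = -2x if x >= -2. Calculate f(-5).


-5 satisfies x < -2
f(-5) = -9

-9


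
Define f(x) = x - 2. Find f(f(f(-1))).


-7


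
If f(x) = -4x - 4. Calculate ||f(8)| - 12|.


24


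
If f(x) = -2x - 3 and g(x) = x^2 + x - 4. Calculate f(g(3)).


g(3) = 8
f(8) = -19

-19


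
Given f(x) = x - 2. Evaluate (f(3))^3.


f(3) = 1
(1)^3 = 1

1


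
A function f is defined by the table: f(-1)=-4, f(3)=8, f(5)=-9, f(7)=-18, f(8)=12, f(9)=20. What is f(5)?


Reading from the table at x = 5

-9


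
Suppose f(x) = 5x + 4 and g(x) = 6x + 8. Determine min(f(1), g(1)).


f(1) = 9
g(1) = 14
min = 9

9


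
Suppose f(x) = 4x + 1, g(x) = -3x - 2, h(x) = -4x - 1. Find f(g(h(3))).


h(3) = -13
g(-13) = 37
f(37) = 149

149


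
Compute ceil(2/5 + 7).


2/5 = 0.4
0.4 + 7 = 7.4
ceil(7.4) = 8

8


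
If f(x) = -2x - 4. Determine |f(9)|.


22


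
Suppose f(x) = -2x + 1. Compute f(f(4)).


15


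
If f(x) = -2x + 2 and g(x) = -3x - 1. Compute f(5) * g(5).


f(5) = -8
g(5) = -16
Product = 128

128


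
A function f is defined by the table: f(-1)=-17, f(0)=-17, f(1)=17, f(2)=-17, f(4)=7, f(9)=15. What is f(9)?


Reading from the table at x = 9

15


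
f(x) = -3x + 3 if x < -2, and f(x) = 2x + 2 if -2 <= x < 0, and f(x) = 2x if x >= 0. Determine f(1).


2


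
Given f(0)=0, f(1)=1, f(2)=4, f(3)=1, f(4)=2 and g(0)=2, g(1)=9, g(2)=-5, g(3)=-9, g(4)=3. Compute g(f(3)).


9


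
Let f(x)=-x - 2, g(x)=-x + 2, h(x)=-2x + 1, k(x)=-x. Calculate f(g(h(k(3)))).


k(3) = -3
h(-3) = 7
g(7) = -5
f(-5) = 3

3


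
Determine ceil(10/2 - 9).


-4


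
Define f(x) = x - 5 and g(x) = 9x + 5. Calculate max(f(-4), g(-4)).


f(-4) = -9
g(-4) = -31
max = -9

-9


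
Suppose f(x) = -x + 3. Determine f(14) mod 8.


5


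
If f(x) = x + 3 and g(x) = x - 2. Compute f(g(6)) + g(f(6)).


f(g(6)) = 7
g(f(6)) = 7
Sum = 14

14


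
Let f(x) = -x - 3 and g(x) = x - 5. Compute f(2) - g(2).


f(2) = -5
g(2) = -3
Difference = -2

-2


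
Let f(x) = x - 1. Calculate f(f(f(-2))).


f(-2) = -3
f(-3) = -4
f(-4) = -5

-5


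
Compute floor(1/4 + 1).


1/4 = 0.25
0.25 + 1 = 1.25
floor(1.25) = 1

1


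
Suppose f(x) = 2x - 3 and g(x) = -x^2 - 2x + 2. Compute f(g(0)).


g(0) = 2
f(2) = 1

1


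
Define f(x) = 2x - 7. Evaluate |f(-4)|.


f(-4) = -15
|-15| = 15

15


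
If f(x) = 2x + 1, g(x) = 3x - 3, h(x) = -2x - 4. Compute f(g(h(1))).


h(1) = -6
g(-6) = -21
f(-21) = -41

-41


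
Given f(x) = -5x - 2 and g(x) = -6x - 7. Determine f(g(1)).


g(1) = -13
f(-13) = 63

63


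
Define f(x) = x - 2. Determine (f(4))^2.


f(4) = 2
(2)^2 = 4

4


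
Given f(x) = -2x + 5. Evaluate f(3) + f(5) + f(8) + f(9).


f(3) = -1
f(5) = -5
f(8) = -11
f(9) = -13
Sum = -30

-30


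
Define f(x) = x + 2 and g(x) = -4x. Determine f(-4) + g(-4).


f(-4) = -2
g(-4) = 16
Sum = 14

14


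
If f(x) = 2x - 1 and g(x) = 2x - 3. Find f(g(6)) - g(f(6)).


f(g(6)) = 17
g(f(6)) = 19
Difference = -2

-2


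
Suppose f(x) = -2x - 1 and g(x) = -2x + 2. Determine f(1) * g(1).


f(1) = -3
g(1) = 0
Product = 0

0


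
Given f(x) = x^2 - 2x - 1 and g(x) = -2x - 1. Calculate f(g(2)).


g(2) = -5
f(-5) = 1*(-5)^2 - 2*(-5) - 1 = 34

34


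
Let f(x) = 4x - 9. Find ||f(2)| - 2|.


f(2) = -1
|-1| = 1
|1 - 2| = 1

1


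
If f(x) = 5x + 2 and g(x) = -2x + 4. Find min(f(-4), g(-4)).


f(-4) = -18
g(-4) = 12
min = -18

-18


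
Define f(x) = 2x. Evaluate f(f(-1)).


f(-1) = -2
f(-2) = -4

-4


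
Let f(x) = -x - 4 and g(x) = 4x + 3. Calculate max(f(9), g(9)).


f(9) = -13
g(9) = 39
max = 39

39


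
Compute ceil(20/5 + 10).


20/5 = 4
4 + 10 = 14
ceil(14) = 14

14


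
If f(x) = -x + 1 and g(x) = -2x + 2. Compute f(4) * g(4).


18


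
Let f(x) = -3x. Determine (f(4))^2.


f(4) = -12
(-12)^2 = 144

144


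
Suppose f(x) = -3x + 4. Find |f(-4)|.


f(-4) = 16
|16| = 16

16


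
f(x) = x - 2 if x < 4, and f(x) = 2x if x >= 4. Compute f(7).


14


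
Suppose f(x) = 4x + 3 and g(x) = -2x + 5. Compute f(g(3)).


g(3) = -1
f(-1) = -1

-1


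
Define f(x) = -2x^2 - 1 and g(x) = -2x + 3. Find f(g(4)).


g(4) = -5
f(-5) = (-2)*(-5)^2 - 1 = -51

-51


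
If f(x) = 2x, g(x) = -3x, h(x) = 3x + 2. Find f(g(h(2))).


h(2) = 8
g(8) = -24
f(-24) = -48

-48


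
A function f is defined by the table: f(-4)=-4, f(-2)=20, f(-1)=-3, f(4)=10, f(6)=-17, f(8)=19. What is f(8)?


Reading from the table at x = 8

19


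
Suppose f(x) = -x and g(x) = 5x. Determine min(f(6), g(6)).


f(6) = -6
g(6) = 30
min = -6

-6


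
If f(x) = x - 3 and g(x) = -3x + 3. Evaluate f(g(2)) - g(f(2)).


-12


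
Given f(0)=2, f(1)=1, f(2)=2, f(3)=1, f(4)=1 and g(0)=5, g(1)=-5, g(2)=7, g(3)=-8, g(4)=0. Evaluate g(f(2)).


f(2) = 2
g(2) = 7

7


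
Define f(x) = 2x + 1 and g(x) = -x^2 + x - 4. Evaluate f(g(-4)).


g(-4) = -24
f(-24) = -47

-47


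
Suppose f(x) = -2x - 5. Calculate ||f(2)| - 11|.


f(2) = -9
|-9| = 9
|9 - 11| = 2

2


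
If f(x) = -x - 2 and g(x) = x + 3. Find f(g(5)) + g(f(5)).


-14


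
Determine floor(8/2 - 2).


2


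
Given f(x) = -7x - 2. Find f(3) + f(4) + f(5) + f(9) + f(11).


f(3) = -23
f(4) = -30
f(5) = -37
f(9) = -65
f(11) = -79
Sum = -234

-234


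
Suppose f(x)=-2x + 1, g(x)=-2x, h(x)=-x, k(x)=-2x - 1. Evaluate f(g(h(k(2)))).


k(2) = -5
h(-5) = 5
g(5) = -10
f(-10) = 21

21


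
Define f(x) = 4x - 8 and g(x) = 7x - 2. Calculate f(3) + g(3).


f(3) = 4
g(3) = 19
Sum = 23

23


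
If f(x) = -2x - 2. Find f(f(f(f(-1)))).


-6


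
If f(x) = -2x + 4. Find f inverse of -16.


10


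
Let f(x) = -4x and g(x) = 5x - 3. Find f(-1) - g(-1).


f(-1) = 4
g(-1) = -8
Difference = 12

12


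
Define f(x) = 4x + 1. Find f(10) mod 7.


6


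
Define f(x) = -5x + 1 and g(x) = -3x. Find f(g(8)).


g(8) = -24
f(-24) = 121

121


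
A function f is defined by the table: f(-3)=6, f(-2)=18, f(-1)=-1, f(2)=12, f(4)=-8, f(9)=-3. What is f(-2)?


Reading from the table at x = -2

18


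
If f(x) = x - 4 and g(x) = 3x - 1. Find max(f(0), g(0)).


f(0) = -4
g(0) = -1
max = -1

-1


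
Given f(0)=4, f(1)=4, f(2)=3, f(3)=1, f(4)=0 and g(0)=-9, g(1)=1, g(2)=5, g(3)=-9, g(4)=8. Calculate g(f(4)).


f(4) = 0
g(0) = -9

-9


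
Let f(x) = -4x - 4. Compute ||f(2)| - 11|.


1


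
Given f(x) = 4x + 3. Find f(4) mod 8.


f(4) = 19
19 mod 8 = 3

3


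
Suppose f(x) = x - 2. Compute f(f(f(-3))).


-9


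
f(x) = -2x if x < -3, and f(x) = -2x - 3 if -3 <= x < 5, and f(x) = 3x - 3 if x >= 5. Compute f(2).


2 satisfies -3 <= x < 5
f(2) = -7

-7


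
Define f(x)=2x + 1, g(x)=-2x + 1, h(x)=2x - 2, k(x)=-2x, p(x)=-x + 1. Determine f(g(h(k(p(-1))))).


p(-1) = 2
k(2) = -4
h(-4) = -10
g(-10) = 21
f(21) = 43

43


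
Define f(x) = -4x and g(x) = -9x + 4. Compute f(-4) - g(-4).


f(-4) = 16
g(-4) = 40
Difference = -24

-24


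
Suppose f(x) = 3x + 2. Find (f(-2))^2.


16


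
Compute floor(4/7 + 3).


4/7 = 0.5714
0.5714 + 3 = 3.5714
floor(3.5714) = 3

3


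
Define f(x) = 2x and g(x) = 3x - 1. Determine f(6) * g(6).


f(6) = 12
g(6) = 17
Product = 204

204


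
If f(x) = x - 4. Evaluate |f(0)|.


f(0) = -4
|-4| = 4

4


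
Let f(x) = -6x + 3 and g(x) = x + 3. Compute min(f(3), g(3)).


f(3) = -15
g(3) = 6
min = -15

-15


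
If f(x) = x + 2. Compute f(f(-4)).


f(-4) = -2
f(-2) = 0

0


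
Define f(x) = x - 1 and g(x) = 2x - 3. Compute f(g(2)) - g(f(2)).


f(g(2)) = 0
g(f(2)) = -1
Difference = 1

1


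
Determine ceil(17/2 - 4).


5


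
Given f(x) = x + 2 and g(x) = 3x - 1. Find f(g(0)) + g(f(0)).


6


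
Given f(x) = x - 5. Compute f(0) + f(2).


-8


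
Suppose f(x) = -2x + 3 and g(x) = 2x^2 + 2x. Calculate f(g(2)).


g(2) = 12
f(12) = -21

-21


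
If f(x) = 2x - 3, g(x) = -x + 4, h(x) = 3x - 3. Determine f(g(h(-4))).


h(-4) = -15
g(-15) = 19
f(19) = 35

35


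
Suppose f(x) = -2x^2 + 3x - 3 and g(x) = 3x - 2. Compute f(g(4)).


g(4) = 10
f(10) = (-2)*(10)^2 + 3*(10) - 3 = -173

-173


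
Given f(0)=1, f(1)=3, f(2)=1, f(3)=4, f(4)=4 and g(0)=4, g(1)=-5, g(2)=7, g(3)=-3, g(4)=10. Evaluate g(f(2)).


f(2) = 1
g(1) = -5

-5


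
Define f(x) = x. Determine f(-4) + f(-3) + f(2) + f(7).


f(-4) = -4
f(-3) = -3
f(2) = 2
f(7) = 7
Sum = 2

2


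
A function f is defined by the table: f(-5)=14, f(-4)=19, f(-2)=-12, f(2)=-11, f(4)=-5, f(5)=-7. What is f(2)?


-11


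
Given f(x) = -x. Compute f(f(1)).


f(1) = -1
f(-1) = 1

1


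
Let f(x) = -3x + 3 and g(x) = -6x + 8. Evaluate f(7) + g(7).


f(7) = -18
g(7) = -34
Sum = -52

-52


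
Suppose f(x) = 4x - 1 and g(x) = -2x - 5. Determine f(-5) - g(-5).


-26


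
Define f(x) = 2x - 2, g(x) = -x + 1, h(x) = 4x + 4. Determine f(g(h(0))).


-8


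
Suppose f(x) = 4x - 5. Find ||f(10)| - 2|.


f(10) = 35
|35| = 35
|35 - 2| = 33

33


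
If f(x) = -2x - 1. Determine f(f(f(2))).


f(2) = -5
f(-5) = 9
f(9) = -19

-19


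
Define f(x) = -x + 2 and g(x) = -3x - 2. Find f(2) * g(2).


f(2) = 0
g(2) = -8
Product = 0

0


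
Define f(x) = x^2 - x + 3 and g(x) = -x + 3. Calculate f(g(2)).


g(2) = 1
f(1) = 1*(1)^2 - 1*(1) + 3 = 3

3


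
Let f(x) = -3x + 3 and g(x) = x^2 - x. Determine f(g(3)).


g(3) = 6
f(6) = -15

-15


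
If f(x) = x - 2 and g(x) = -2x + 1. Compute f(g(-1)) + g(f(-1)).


f(g(-1)) = 1
g(f(-1)) = 7
Sum = 8

8


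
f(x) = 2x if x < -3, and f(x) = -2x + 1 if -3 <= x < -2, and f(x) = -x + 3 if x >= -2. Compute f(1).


2


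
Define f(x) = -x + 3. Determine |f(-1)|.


f(-1) = 4
|4| = 4

4


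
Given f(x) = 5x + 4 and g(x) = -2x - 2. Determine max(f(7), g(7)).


39


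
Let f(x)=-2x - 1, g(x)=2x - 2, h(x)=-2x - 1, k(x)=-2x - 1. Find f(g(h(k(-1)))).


k(-1) = 1
h(1) = -3
g(-3) = -8
f(-8) = 15

15


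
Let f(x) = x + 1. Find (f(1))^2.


f(1) = 2
(2)^2 = 4

4


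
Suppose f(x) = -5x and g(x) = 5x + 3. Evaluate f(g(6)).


g(6) = 33
f(33) = -165

-165


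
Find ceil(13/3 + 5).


13/3 = 4.3333
4.3333 + 5 = 9.3333
ceil(9.3333) = 10

10


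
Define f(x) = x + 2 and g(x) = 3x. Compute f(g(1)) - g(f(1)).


f(g(1)) = 5
g(f(1)) = 9
Difference = -4

-4


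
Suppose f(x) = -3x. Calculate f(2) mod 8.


f(2) = -6
-6 mod 8 = 2

2


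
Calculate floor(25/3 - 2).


25/3 = 8.3333
8.3333 - 2 = 6.3333
floor(6.3333) = 6

6


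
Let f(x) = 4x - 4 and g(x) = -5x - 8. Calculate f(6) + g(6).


f(6) = 20
g(6) = -38
Sum = -18

-18


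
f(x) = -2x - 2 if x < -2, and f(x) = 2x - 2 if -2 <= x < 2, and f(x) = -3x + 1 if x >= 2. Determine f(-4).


-4 satisfies x < -2
f(-4) = 6

6


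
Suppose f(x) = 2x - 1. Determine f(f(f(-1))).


f(-1) = -3
f(-3) = -7
f(-7) = -15

-15


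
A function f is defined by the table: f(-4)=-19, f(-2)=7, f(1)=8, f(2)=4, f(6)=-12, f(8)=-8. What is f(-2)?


Reading from the table at x = -2

7


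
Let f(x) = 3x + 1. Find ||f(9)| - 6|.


f(9) = 28
|28| = 28
|28 - 6| = 22

22


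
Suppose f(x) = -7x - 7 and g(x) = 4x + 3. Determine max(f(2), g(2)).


11


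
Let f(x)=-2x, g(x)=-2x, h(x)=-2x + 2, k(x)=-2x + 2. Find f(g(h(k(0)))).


k(0) = 2
h(2) = -2
g(-2) = 4
f(4) = -8

-8


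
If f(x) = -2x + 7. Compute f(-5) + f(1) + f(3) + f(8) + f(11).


f(-5) = 17
f(1) = 5
f(3) = 1
f(8) = -9
f(11) = -15
Sum = -1

-1


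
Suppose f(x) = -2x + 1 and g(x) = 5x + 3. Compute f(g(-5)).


g(-5) = -22
f(-22) = 45

45


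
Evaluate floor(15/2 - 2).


15/2 = 7.5
7.5 - 2 = 5.5
floor(5.5) = 5

5


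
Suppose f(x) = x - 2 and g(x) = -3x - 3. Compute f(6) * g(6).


f(6) = 4
g(6) = -21
Product = -84

-84


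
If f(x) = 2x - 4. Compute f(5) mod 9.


6


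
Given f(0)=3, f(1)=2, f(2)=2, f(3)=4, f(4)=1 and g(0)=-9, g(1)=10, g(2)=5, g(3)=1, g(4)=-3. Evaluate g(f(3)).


f(3) = 4
g(4) = -3

-3


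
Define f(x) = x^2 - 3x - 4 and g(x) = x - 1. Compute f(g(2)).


g(2) = 1
f(1) = 1*(1)^2 - 3*(1) - 4 = -6

-6


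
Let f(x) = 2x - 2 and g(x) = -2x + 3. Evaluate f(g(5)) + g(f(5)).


-29


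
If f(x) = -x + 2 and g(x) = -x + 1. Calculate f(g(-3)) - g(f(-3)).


f(g(-3)) = -2
g(f(-3)) = -4
Difference = 2

2


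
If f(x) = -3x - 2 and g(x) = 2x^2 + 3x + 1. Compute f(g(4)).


g(4) = 45
f(45) = -137

-137


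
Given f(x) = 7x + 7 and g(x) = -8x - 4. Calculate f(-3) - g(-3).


f(-3) = -14
g(-3) = 20
Difference = -34

-34


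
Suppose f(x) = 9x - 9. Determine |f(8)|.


f(8) = 63
|63| = 63

63


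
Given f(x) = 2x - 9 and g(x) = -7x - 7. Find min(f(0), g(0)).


f(0) = -9
g(0) = -7
min = -9

-9


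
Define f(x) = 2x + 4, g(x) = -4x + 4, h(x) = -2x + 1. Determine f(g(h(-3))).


-44


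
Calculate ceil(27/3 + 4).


27/3 = 9
9 + 4 = 13
ceil(13) = 13

13


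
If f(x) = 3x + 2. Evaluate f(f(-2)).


f(-2) = -4
f(-4) = -10

-10


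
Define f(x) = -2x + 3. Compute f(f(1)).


1


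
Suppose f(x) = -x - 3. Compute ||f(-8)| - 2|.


f(-8) = 5
|5| = 5
|5 - 2| = 3

3


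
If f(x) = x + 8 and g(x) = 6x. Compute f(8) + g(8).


f(8) = 16
g(8) = 48
Sum = 64

64


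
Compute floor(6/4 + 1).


6/4 = 1.5
1.5 + 1 = 2.5
floor(2.5) = 2

2


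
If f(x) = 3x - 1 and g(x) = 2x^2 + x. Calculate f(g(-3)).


g(-3) = 15
f(15) = 44

44


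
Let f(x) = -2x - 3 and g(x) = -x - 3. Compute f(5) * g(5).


f(5) = -13
g(5) = -8
Product = 104

104


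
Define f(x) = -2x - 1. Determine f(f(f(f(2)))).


f(2) = -5
f(-5) = 9
f(9) = -19
f(-19) = 37

37


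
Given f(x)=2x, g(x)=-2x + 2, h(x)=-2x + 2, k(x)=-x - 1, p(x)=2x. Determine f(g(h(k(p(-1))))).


4


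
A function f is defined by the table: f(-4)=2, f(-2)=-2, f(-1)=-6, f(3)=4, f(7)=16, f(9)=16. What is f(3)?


Reading from the table at x = 3

4


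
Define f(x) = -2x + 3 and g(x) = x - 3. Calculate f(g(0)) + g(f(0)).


f(g(0)) = 9
g(f(0)) = 0
Sum = 9

9


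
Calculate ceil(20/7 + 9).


20/7 = 2.8571
2.8571 + 9 = 11.8571
ceil(11.8571) = 12

12


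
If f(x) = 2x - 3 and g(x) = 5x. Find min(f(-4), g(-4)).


f(-4) = -11
g(-4) = -20
min = -20

-20


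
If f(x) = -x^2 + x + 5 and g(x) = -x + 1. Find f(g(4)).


-7


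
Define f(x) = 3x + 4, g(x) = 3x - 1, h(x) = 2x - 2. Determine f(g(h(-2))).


-53


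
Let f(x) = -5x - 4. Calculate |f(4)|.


f(4) = -24
|-24| = 24

24


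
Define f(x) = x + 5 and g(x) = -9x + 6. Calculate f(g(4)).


g(4) = -30
f(-30) = -25

-25


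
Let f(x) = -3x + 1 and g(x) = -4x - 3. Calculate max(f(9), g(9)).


f(9) = -26
g(9) = -39
max = -26

-26


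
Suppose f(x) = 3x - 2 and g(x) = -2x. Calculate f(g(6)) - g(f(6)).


f(g(6)) = -38
g(f(6)) = -32
Difference = -6

-6


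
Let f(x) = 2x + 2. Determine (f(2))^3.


f(2) = 6
(6)^3 = 216

216


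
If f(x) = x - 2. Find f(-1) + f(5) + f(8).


f(-1) = -3
f(5) = 3
f(8) = 6
Sum = 6

6


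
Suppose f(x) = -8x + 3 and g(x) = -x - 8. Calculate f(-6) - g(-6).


f(-6) = 51
g(-6) = -2
Difference = 53

53


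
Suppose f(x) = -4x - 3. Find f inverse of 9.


Solve -4x - 3 = 9
x = (9 + 3) / (-4) = -3

-3


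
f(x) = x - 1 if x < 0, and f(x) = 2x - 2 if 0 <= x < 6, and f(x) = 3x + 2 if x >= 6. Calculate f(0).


0 satisfies 0 <= x < 6
f(0) = -2

-2


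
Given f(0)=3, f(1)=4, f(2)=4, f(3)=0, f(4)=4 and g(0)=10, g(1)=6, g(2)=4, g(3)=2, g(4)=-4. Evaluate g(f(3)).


f(3) = 0
g(0) = 10

10


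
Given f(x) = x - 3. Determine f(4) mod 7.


f(4) = 1
1 mod 7 = 1

1


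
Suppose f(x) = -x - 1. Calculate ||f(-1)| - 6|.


6


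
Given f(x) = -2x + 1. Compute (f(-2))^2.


f(-2) = 5
(5)^2 = 25

25


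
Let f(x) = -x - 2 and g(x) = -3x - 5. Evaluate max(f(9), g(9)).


f(9) = -11
g(9) = -32
max = -11

-11


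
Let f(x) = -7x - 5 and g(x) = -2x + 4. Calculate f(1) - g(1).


f(1) = -12
g(1) = 2
Difference = -14

-14


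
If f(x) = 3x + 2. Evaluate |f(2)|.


f(2) = 8
|8| = 8

8


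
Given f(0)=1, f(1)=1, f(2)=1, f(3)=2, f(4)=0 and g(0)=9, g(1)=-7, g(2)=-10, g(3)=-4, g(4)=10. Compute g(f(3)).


f(3) = 2
g(2) = -10

-10


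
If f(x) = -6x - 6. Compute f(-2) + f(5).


f(-2) = 6
f(5) = -36
Sum = -30

-30


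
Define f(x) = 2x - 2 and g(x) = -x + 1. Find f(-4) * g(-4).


f(-4) = -10
g(-4) = 5
Product = -50

-50


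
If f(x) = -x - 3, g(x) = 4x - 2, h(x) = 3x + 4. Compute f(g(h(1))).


-29


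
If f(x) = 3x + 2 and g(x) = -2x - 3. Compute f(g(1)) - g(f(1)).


f(g(1)) = -13
g(f(1)) = -13
Difference = 0

0


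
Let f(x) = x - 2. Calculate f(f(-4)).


f(-4) = -6
f(-6) = -8

-8


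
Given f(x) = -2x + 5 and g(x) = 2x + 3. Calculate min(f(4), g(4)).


f(4) = -3
g(4) = 11
min = -3

-3


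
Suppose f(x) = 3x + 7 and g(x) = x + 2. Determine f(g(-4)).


g(-4) = -2
f(-2) = 1

1


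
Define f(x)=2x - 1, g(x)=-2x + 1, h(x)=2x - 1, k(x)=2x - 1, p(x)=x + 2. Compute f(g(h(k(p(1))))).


p(1) = 3
k(3) = 5
h(5) = 9
g(9) = -17
f(-17) = -35

-35


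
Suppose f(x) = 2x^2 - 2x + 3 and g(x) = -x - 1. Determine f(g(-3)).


g(-3) = 2
f(2) = 2*(2)^2 - 2*(2) + 3 = 7

7


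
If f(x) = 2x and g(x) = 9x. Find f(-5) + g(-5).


f(-5) = -10
g(-5) = -45
Sum = -55

-55


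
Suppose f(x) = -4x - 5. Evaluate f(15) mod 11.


f(15) = -65
-65 mod 11 = 1

1


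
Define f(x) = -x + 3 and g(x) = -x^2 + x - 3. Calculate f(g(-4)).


g(-4) = -23
f(-23) = 26

26


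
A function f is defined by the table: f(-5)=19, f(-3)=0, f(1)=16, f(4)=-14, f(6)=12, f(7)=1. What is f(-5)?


Reading from the table at x = -5

19


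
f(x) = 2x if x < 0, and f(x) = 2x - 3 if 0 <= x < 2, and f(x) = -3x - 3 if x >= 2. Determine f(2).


2 satisfies x >= 2
f(2) = -9

-9


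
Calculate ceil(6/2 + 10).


13


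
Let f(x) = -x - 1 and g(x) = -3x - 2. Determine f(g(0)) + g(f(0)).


f(g(0)) = 1
g(f(0)) = 1
Sum = 2

2


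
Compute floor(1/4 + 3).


1/4 = 0.25
0.25 + 3 = 3.25
floor(3.25) = 3

3


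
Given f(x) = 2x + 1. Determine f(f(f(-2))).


f(-2) = -3
f(-3) = -5
f(-5) = -9

-9


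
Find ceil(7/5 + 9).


7/5 = 1.4
1.4 + 9 = 10.4
ceil(10.4) = 11

11


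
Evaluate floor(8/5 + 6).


8/5 = 1.6
1.6 + 6 = 7.6
floor(7.6) = 7

7


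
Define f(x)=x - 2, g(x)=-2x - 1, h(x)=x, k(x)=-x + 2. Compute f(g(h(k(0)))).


k(0) = 2
h(2) = 2
g(2) = -5
f(-5) = -7

-7


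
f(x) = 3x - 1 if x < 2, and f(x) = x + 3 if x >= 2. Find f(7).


7 satisfies x >= 2
f(7) = 10

10


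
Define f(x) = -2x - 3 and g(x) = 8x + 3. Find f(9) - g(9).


-96


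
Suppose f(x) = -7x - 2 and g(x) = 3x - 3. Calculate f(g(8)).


g(8) = 21
f(21) = -149

-149


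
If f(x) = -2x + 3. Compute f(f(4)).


f(4) = -5
f(-5) = 13

13


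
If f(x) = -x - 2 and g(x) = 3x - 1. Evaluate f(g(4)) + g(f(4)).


f(g(4)) = -13
g(f(4)) = -19
Sum = -32

-32


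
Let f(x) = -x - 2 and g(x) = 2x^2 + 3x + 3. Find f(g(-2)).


g(-2) = 5
f(5) = -7

-7


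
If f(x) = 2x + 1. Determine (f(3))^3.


f(3) = 7
(7)^3 = 343

343


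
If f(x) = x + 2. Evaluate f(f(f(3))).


9


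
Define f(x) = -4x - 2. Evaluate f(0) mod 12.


f(0) = -2
-2 mod 12 = 10

10


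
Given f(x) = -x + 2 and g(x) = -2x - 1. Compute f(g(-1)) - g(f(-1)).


f(g(-1)) = 1
g(f(-1)) = -7
Difference = 8

8


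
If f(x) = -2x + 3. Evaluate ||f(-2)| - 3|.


f(-2) = 7
|7| = 7
|7 - 3| = 4

4


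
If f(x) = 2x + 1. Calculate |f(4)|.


f(4) = 9
|9| = 9

9


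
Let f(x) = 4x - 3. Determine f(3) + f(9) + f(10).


f(3) = 9
f(9) = 33
f(10) = 37
Sum = 79

79


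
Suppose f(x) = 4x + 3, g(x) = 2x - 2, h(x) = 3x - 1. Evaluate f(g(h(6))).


h(6) = 17
g(17) = 32
f(32) = 131

131


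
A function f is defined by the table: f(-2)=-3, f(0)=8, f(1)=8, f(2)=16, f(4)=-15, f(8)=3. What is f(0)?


Reading from the table at x = 0

8


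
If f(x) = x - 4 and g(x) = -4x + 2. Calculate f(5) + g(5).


f(5) = 1
g(5) = -18
Sum = -17

-17


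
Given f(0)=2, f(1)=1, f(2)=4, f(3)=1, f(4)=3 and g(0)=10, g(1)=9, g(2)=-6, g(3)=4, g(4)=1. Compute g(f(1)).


f(1) = 1
g(1) = 9

9


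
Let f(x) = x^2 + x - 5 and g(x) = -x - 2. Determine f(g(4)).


g(4) = -6
f(-6) = 1*(-6)^2 + 1*(-6) - 5 = 25

25


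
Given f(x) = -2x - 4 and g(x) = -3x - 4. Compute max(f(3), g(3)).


f(3) = -10
g(3) = -13
max = -10

-10


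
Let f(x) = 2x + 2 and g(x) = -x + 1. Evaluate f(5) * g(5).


f(5) = 12
g(5) = -4
Product = -48

-48


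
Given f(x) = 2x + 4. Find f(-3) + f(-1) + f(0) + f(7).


f(-3) = -2
f(-1) = 2
f(0) = 4
f(7) = 18
Sum = 22

22


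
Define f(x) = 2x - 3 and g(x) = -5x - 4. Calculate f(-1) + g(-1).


f(-1) = -5
g(-1) = 1
Sum = -4

-4


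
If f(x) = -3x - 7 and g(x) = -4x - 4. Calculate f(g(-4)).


g(-4) = 12
f(12) = -43

-43


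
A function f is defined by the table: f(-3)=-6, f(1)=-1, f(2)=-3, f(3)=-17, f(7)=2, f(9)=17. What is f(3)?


Reading from the table at x = 3

-17


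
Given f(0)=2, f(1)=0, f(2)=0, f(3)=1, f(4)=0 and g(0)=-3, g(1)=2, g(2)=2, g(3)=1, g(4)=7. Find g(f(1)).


f(1) = 0
g(0) = -3

-3


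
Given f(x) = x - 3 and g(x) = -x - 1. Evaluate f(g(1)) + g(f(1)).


-4


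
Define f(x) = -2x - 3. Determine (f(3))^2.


f(3) = -9
(-9)^2 = 81

81


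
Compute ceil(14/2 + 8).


14/2 = 7
7 + 8 = 15
ceil(15) = 15

15


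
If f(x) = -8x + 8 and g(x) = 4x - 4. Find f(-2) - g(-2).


f(-2) = 24
g(-2) = -12
Difference = 36

36


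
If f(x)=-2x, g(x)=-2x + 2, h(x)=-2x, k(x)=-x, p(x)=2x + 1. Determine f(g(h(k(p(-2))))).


p(-2) = -3
k(-3) = 3
h(3) = -6
g(-6) = 14
f(14) = -28

-28


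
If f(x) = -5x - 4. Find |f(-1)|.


f(-1) = 1
|1| = 1

1


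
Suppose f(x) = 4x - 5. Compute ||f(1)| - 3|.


f(1) = -1
|-1| = 1
|1 - 3| = 2

2


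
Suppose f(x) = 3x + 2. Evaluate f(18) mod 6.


f(18) = 56
56 mod 6 = 2

2


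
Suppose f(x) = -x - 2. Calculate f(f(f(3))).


f(3) = -5
f(-5) = 3
f(3) = -5

-5


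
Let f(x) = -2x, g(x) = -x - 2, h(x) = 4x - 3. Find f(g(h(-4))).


-34


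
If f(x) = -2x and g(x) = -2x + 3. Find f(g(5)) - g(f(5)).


f(g(5)) = 14
g(f(5)) = 23
Difference = -9

-9


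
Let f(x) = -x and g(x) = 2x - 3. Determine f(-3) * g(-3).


f(-3) = 3
g(-3) = -9
Product = -27

-27


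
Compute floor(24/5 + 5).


9


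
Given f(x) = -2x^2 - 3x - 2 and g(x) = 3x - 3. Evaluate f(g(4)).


g(4) = 9
f(9) = (-2)*(9)^2 - 3*(9) - 2 = -191

-191


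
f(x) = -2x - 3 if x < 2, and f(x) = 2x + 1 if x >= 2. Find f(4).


4 satisfies x >= 2
f(4) = 9

9


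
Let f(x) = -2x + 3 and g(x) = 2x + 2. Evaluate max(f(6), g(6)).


f(6) = -9
g(6) = 14
max = 14

14
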